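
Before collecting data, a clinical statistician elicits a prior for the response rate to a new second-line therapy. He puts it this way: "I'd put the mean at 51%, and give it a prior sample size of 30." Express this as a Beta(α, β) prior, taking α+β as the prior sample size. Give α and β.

Under the effective-sample-size interpretation, Beta(α, β) has prior mean α/(α+β) and prior sample size α+β.
So α+β = 30 and α/(α+β) = 0.51, giving α = 0.51·30 = 15.3 and β = 30 − 15.3 = 14.7.

α = 15.3, β = 14.7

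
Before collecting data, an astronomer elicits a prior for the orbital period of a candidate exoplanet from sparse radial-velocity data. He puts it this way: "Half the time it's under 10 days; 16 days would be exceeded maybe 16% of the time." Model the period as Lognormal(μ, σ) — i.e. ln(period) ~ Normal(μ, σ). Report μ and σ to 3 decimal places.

μ ≈ 2.303, σ ≈ 0.473

If T ~ Lognormal(μ,σ) then ln T ~ Normal(μ,σ), so the p-quantile of ln T is μ + z_p·σ.
ln(10) = 2.303 and ln(16) = 2.773; z_{0.5} = 0, z_{0.84} = 0.9945.
σ = (2.773 − 2.303)/(0.9945 − (0)) = 0.473.
μ = 2.303 − (0)·0.473 = 2.303.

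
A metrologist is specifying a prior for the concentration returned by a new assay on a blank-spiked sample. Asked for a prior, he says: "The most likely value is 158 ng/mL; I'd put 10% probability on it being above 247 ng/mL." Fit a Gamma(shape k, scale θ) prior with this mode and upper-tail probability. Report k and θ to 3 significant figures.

Gamma(k,θ) with k>1 has mode (k−1)θ, so θ = 158/(k−1).
Need P(X < 247) = 0.9 with θ tied to k this way. Start at k = 2, θ = 158: P(X<247) ≈ 0.463.
Too low — raise k to concentrate. Iterating converges to k ≈ 10.4.
Then θ = 158/(10.4−1) ≈ 16.8.

k ≈ 10.4, θ ≈ 16.8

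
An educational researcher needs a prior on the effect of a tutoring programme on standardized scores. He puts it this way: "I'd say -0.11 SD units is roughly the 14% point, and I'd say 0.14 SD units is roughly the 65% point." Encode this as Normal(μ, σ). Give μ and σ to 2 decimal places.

For Normal(μ,σ), the p-quantile is μ + z_p·σ. Here z_{0.14} = -1.08, z_{0.65} = 0.3853.
So -0.11 = μ − 1.08σ and 0.14 = μ + 0.3853σ.
Subtracting: σ = (0.14 − -0.11)/(0.3853 − (-1.08)) = 0.17.
Then μ = -0.11 − (-1.08)·0.17 = 0.07.

μ = 0.07, σ = 0.17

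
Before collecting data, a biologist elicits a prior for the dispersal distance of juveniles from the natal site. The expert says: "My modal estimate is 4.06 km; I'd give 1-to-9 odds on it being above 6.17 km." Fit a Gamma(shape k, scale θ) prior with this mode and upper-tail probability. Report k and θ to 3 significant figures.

k ≈ 11.6, θ ≈ 0.382

Gamma(k,θ) with k>1 has mode (k−1)θ, so θ = 4.06/(k−1).
Need P(X < 6.17) = 0.9 with θ tied to k this way. Start at k = 2, θ = 4.06: P(X<6.17) ≈ 0.449.
Too low — raise k to concentrate. Iterating converges to k ≈ 11.6.
Then θ = 4.06/(11.6−1) ≈ 0.382.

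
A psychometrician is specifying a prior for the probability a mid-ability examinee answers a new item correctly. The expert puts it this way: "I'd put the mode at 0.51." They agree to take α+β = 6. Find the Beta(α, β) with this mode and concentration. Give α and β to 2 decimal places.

For α,β > 1 the Beta mode is (α−1)/(α+β−2). With α+β = 6, the mode is (α−1)/4.
Set (α−1)/4 = 0.51 → α = 1 + 0.51·4 = 3.04.
β = 6 − α = 2.96.

α = 3.04, β = 2.96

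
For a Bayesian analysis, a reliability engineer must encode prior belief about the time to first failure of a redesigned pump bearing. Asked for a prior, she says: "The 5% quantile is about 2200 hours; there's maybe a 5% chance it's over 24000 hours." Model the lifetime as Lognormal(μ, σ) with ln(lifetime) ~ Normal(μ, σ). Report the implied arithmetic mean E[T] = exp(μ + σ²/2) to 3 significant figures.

E[T] ≈ 9460 hours

If T ~ Lognormal(μ,σ) then ln T ~ Normal(μ,σ), so the p-quantile of ln T is μ + z_p·σ.
ln(2200) = 7.696 and ln(24000) = 10.09; z_{0.05} = -1.645, z_{0.95} = 1.645.
σ = (10.09 − 7.696)/(1.645 − (-1.645)) = 0.726.
μ = 7.696 − (-1.645)·0.726 = 8.891.
E[T] = exp(μ + σ²/2) = exp(8.891 + 0.2638) = 9460 hours.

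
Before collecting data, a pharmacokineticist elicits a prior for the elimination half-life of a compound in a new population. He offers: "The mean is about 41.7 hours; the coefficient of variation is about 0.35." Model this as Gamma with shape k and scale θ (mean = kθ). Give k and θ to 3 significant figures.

k ≈ 8.16, θ ≈ 5.11

For Gamma(k, scale θ): mean = kθ, variance = kθ², so CV = 1/√k.
CV = 0.35, hence k = 1/CV² = 8.16.
Then θ = mean/k = 41.7/8.16 = 5.11.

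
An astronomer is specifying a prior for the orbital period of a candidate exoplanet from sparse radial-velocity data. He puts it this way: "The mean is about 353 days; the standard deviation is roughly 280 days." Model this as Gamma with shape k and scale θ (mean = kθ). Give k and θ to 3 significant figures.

For Gamma(k, scale θ): mean = kθ, variance = kθ², so CV = 1/√k.
CV = SD/mean = 280/353 = 0.7932, hence k = 1/CV² = 1.59.
Then θ = mean/k = 353/1.59 = 222.

k ≈ 1.59, θ ≈ 222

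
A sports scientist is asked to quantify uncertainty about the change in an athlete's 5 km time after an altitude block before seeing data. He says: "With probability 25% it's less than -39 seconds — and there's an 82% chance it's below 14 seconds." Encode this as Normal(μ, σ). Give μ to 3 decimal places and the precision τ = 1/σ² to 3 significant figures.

For Normal(μ,σ), the p-quantile is μ + z_p·σ. Here z_{0.25} = -0.6745, z_{0.82} = 0.9154.
So -39 = μ − 0.6745σ and 14 = μ + 0.9154σ.
Subtracting: σ = (14 − -39)/(0.9154 − (-0.6745)) = 33.336.
Then μ = -39 − (-0.6745)·33.336 = -16.515.
Precision τ = 1/σ² = 1/33.34² = 0.0009.

μ = -16.515, τ = 0.0009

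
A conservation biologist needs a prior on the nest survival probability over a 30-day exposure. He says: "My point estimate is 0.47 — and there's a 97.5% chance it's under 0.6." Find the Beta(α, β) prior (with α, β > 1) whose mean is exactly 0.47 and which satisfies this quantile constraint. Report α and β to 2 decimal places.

α ≈ 26.35, β ≈ 29.71

With mean 0.47 fixed, write α = 0.47s, β = 0.53s where s = α+β.
Need P(θ < 0.6) = 0.975 under Beta(0.47s, 0.53s). Normal approximation: (q−m)/√(m(1−m)/s) ≈ z_{0.975} = 1.96, so s ≈ 0.47·0.53·(1.96)²/(0.6−0.47)² = 56.6.
At s = 56.6: P(θ<0.6) ≈ 0.976. Adjusting to match 0.975 gives s ≈ 56.07.
So α = 0.47·56.07 ≈ 26.35, β = 0.53·56.07 ≈ 29.71.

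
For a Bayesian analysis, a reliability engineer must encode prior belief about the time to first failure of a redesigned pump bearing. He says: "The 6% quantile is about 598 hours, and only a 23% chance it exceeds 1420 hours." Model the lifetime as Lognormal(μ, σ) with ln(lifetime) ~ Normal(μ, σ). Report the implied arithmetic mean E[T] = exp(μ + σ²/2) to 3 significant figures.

E[T] ≈ 1150 hours

If T ~ Lognormal(μ,σ) then ln T ~ Normal(μ,σ), so the p-quantile of ln T is μ + z_p·σ.
ln(598) = 6.394 and ln(1420) = 7.258; z_{0.06} = -1.555, z_{0.77} = 0.7388.
σ = (7.258 − 6.394)/(0.7388 − (-1.555)) = 0.377.
μ = 6.394 − (-1.555)·0.377 = 6.980.
E[T] = exp(μ + σ²/2) = exp(6.980 + 0.0711) = 1150 hours.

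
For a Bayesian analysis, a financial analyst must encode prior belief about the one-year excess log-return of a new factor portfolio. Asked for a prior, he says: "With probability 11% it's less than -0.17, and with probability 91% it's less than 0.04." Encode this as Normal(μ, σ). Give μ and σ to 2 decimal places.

The p-quantile of Normal(μ,σ) is μ + z_p·σ, with z_{0.11} = -1.227 and z_{0.91} = 1.341.
Eliminate σ: μ = (z₂·x₁ − z₁·x₂)/(z₂ − z₁) = (1.341·-0.17 − (-1.227)·0.04)/2.567 = -0.07.
Then σ = (x₂ − x₁)/(z₂ − z₁) = (0.04 − -0.17)/2.567 = 0.08.

μ = -0.07, σ = 0.08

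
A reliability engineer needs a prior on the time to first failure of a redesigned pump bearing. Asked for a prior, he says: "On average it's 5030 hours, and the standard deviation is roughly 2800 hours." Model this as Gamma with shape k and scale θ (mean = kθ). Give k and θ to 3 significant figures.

For Gamma(k, scale θ): mean = kθ, variance = kθ², so CV = 1/√k.
CV = SD/mean = 2800/5030 = 0.5567, hence k = 1/CV² = 3.23.
Then θ = mean/k = 5030/3.23 = 1560.

k ≈ 3.23, θ ≈ 1560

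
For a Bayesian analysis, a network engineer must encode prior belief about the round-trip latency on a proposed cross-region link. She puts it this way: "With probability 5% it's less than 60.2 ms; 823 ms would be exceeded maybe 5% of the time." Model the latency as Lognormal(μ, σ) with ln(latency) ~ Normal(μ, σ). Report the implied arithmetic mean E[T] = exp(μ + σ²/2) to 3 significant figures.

E[T] ≈ 305 ms

If T ~ Lognormal(μ,σ) then ln T ~ Normal(μ,σ), so the p-quantile of ln T is μ + z_p·σ.
ln(60.2) = 4.098 and ln(823) = 6.713; z_{0.05} = -1.645, z_{0.95} = 1.645.
σ = (6.713 − 4.098)/(1.645 − (-1.645)) = 0.795.
μ = 4.098 − (-1.645)·0.795 = 5.405.
E[T] = exp(μ + σ²/2) = exp(5.405 + 0.3160) = 305 ms.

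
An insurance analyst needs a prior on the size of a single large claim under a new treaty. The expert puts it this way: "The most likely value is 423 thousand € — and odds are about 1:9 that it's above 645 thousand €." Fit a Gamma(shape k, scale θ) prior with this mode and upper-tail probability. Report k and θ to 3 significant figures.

k ≈ 11.5, θ ≈ 40.4

Gamma(k,θ) with k>1 has mode (k−1)θ, so θ = 423/(k−1).
Need P(X < 645) = 0.9 with θ tied to k this way. Start at k = 2, θ = 423: P(X<645) ≈ 0.450.
Too low — raise k to concentrate. Iterating converges to k ≈ 11.5.
Then θ = 423/(11.5−1) ≈ 40.4.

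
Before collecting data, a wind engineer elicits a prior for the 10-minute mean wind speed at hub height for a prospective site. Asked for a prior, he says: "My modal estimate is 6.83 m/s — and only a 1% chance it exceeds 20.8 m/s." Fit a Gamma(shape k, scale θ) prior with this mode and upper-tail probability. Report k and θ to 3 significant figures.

k ≈ 4.62, θ ≈ 1.89

Gamma(k,θ) with k>1 has mode (k−1)θ, so θ = 6.83/(k−1).
Need P(X < 20.8) = 0.99 with θ tied to k this way. Start at k = 2, θ = 6.83: P(X<20.8) ≈ 0.808.
Too low — raise k to concentrate. Iterating converges to k ≈ 4.62.
Then θ = 6.83/(4.62−1) ≈ 1.89.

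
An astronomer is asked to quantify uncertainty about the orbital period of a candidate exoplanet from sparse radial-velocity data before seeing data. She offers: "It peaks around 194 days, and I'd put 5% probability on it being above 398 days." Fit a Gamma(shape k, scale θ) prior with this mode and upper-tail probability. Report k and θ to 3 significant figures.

Gamma(k,θ) with k>1 has mode (k−1)θ, so θ = 194/(k−1).
Need P(X < 398) = 0.95 with θ tied to k this way. Start at k = 2, θ = 194: P(X<398) ≈ 0.608.
Too low — raise k to concentrate. Iterating converges to k ≈ 6.36.
Then θ = 194/(6.36−1) ≈ 36.2.

k ≈ 6.36, θ ≈ 36.2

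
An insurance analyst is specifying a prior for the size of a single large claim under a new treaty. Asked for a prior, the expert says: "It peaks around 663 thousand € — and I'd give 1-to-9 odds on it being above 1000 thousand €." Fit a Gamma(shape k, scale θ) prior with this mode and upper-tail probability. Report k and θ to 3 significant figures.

Gamma(k,θ) with k>1 has mode (k−1)θ, so θ = 663/(k−1).
Need P(X < 1000) = 0.9 with θ tied to k this way. Start at k = 2, θ = 663: P(X<1000) ≈ 0.445.
Too low — raise k to concentrate. Iterating converges to k ≈ 12.
Then θ = 663/(12−1) ≈ 60.2.

k ≈ 12, θ ≈ 60.2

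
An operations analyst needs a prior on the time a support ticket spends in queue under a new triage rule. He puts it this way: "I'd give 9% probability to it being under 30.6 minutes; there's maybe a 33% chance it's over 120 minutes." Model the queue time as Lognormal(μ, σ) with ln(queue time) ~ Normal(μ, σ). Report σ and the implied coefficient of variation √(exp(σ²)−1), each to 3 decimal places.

If T ~ Lognormal(μ,σ) then ln T ~ Normal(μ,σ), so the p-quantile of ln T is μ + z_p·σ.
ln(30.6) = 3.421 and ln(120) = 4.787; z_{0.09} = -1.341, z_{0.67} = 0.4399.
σ = (4.787 − 3.421)/(0.4399 − (-1.341)) = 0.767.
μ = 3.421 − (-1.341)·0.767 = 4.450.
CV = √(exp(σ²)−1) = √(exp(0.5889)−1) = 0.896.

σ ≈ 0.767, CV ≈ 0.896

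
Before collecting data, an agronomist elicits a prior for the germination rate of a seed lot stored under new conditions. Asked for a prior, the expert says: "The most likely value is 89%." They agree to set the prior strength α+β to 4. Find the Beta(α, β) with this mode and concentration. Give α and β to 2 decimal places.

For α,β > 1 the Beta mode is (α−1)/(α+β−2). With α+β = 4, the mode is (α−1)/2.
Set (α−1)/2 = 0.89 → α = 1 + 0.89·2 = 2.78.
β = 4 − α = 1.22.

α = 2.78, β = 1.22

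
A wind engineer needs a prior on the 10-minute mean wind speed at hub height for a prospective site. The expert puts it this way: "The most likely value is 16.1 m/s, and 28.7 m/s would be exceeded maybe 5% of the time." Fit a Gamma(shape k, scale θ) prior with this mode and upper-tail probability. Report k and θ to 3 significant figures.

k ≈ 9.34, θ ≈ 1.93

Gamma(k,θ) with k>1 has mode (k−1)θ, so θ = 16.1/(k−1).
Need P(X < 28.7) = 0.95 with θ tied to k this way. Start at k = 2, θ = 16.1: P(X<28.7) ≈ 0.532.
Too low — raise k to concentrate. Iterating converges to k ≈ 9.34.
Then θ = 16.1/(9.34−1) ≈ 1.93.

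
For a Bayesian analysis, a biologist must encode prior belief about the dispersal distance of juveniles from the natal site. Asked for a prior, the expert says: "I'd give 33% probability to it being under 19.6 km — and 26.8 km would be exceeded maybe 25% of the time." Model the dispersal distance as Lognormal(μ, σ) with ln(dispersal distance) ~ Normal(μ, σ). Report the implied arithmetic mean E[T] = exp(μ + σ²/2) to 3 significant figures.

If T ~ Lognormal(μ,σ) then ln T ~ Normal(μ,σ), so the p-quantile of ln T is μ + z_p·σ.
ln(19.6) = 2.976 and ln(26.8) = 3.288; z_{0.33} = -0.4399, z_{0.75} = 0.6745.
σ = (3.288 − 2.976)/(0.6745 − (-0.4399)) = 0.281.
μ = 2.976 − (-0.4399)·0.281 = 3.099.
E[T] = exp(μ + σ²/2) = exp(3.099 + 0.0394) = 23.1 km.

E[T] ≈ 23.1 km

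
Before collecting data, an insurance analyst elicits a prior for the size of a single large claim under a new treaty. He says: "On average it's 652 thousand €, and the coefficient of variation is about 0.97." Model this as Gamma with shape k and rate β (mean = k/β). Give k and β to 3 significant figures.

For Gamma(k, rate β): mean = k/β, variance = k/β², so CV = 1/√k.
CV = 0.97, hence k = 1/CV² = 1.06.
Then β = k/mean = 1.06/652 = 0.00163.

k ≈ 1.06, β ≈ 0.00163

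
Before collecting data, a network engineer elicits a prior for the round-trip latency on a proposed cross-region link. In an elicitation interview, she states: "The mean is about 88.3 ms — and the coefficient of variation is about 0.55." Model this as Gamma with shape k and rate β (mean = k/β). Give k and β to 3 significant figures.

For Gamma(k, rate β): mean = k/β, variance = k/β², so CV = 1/√k.
CV = 0.55, hence k = 1/CV² = 3.31.
Then β = k/mean = 3.31/88.3 = 0.0374.

k ≈ 3.31, β ≈ 0.0374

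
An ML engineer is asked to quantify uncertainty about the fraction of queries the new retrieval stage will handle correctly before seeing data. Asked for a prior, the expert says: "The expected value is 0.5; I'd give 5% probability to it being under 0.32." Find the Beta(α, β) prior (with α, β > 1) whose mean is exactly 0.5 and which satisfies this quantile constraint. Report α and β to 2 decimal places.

With mean 0.5 fixed, write α = 0.5s, β = 0.5s where s = α+β.
Need P(θ < 0.32) = 0.05 under Beta(0.5s, 0.5s). Normal approximation: (q−m)/√(m(1−m)/s) ≈ z_{0.05} = -1.64, so s ≈ 0.5·0.5·(-1.64)²/(0.32−0.5)² = 20.9.
At s = 20.9: P(θ<0.32) ≈ 0.046. Adjusting to match 0.05 gives s ≈ 19.98.
So α = 0.5·19.98 ≈ 9.99, β = 0.5·19.98 ≈ 9.99.

α ≈ 9.99, β ≈ 9.99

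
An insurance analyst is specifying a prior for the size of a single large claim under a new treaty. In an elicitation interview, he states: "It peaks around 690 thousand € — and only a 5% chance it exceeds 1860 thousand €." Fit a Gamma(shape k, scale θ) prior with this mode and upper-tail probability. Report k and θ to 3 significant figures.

Gamma(k,θ) with k>1 has mode (k−1)θ, so θ = 690/(k−1).
Need P(X < 1860) = 0.95 with θ tied to k this way. Start at k = 2, θ = 690: P(X<1860) ≈ 0.751.
Too low — raise k to concentrate. Iterating converges to k ≈ 3.74.
Then θ = 690/(3.74−1) ≈ 252.

k ≈ 3.74, θ ≈ 252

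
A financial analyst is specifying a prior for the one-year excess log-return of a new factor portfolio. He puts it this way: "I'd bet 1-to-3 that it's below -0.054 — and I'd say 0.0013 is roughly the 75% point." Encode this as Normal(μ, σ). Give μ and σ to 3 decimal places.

μ = -0.026, σ = 0.041

The p-quantile of Normal(μ,σ) is μ + z_p·σ, with z_{0.25} = -0.6745 and z_{0.75} = 0.6745.
Eliminate σ: μ = (z₂·x₁ − z₁·x₂)/(z₂ − z₁) = (0.6745·-0.054 − (-0.6745)·0.0013)/1.349 = -0.026.
Then σ = (x₂ − x₁)/(z₂ − z₁) = (0.0013 − -0.054)/1.349 = 0.041.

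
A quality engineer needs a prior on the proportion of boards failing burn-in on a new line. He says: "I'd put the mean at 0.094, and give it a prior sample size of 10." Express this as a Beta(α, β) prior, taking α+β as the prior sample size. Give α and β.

α = 0.94, β = 9.06

Under the effective-sample-size interpretation, Beta(α, β) has prior mean α/(α+β) and prior sample size α+β.
So α+β = 10 and α/(α+β) = 0.094, giving α = 0.094·10 = 0.94 and β = 10 − 0.94 = 9.06.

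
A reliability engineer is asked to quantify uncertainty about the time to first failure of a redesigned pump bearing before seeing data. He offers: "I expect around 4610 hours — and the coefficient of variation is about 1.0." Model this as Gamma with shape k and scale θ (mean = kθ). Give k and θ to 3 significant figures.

For Gamma(k, scale θ): mean = kθ, variance = kθ², so CV = 1/√k.
CV = 1.0, hence k = 1/CV² = 1.
Then θ = mean/k = 4610/1 = 4610.

k ≈ 1, θ ≈ 4610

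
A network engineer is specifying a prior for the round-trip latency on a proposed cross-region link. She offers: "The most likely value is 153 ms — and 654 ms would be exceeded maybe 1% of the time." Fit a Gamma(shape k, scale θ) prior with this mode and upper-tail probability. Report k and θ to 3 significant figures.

Gamma(k,θ) with k>1 has mode (k−1)θ, so θ = 153/(k−1).
Need P(X < 654) = 0.99 with θ tied to k this way. Start at k = 2, θ = 153: P(X<654) ≈ 0.927.
Too low — raise k to concentrate. Iterating converges to k ≈ 2.94.
Then θ = 153/(2.94−1) ≈ 78.7.

k ≈ 2.94, θ ≈ 78.7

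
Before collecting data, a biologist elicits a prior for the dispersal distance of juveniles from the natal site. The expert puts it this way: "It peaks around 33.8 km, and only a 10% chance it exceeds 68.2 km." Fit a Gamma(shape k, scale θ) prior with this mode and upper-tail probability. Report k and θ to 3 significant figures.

k ≈ 4.89, θ ≈ 8.68

Gamma(k,θ) with k>1 has mode (k−1)θ, so θ = 33.8/(k−1).
Need P(X < 68.2) = 0.9 with θ tied to k this way. Start at k = 2, θ = 33.8: P(X<68.2) ≈ 0.599.
Too low — raise k to concentrate. Iterating converges to k ≈ 4.89.
Then θ = 33.8/(4.89−1) ≈ 8.68.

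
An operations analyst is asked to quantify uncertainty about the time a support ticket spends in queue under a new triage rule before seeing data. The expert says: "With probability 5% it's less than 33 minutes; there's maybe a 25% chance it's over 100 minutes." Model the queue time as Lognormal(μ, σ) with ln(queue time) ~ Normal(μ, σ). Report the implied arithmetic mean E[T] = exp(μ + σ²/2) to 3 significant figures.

E[T] ≈ 81.2 minutes

If T ~ Lognormal(μ,σ) then ln T ~ Normal(μ,σ), so the p-quantile of ln T is μ + z_p·σ.
ln(33) = 3.497 and ln(100) = 4.605; z_{0.05} = -1.645, z_{0.75} = 0.6745.
σ = (4.605 − 3.497)/(0.6745 − (-1.645)) = 0.478.
μ = 3.497 − (-1.645)·0.478 = 4.283.
E[T] = exp(μ + σ²/2) = exp(4.283 + 0.1142) = 81.2 minutes.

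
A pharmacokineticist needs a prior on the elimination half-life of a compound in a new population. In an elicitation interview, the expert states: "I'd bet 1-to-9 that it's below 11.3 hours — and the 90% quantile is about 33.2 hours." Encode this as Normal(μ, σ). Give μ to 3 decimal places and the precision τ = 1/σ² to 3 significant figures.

μ = 22.250, τ = 0.0137

The p-quantile of Normal(μ,σ) is μ + z_p·σ, with z_{0.1} = -1.282 and z_{0.9} = 1.282.
Eliminate σ: μ = (z₂·x₁ − z₁·x₂)/(z₂ − z₁) = (1.282·11.3 − (-1.282)·33.2)/2.563 = 22.250.
Then σ = (x₂ − x₁)/(z₂ − z₁) = (33.2 − 11.3)/2.563 = 8.544.
Precision τ = 1/σ² = 1/8.544² = 0.0137.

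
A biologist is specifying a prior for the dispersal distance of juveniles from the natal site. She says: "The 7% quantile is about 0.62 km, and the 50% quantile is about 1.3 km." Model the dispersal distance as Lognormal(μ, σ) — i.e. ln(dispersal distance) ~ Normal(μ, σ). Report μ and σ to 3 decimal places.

μ ≈ 0.262, σ ≈ 0.502

If T ~ Lognormal(μ,σ) then ln T ~ Normal(μ,σ), so the p-quantile of ln T is μ + z_p·σ.
ln(0.62) = -0.478 and ln(1.3) = 0.2624; z_{0.07} = -1.476, z_{0.5} = 0.
σ = (0.2624 − -0.478)/(0 − (-1.476)) = 0.502.
μ = -0.478 − (-1.476)·0.502 = 0.262.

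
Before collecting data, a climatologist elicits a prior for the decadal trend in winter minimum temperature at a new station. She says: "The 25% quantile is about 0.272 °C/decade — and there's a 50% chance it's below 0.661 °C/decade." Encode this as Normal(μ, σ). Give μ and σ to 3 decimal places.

μ = 0.661, σ = 0.577

For Normal(μ,σ), the p-quantile is μ + z_p·σ. Here z_{0.25} = -0.6745, z_{0.5} = 0.
So 0.272 = μ − 0.6745σ and 0.661 = μ + 0σ.
Subtracting: σ = (0.661 − 0.272)/(0 − (-0.6745)) = 0.577.
Then μ = 0.272 − (-0.6745)·0.577 = 0.661.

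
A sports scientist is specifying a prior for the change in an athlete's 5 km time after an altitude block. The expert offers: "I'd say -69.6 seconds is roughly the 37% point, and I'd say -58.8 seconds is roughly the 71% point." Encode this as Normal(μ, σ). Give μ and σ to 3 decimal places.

μ = -65.551, σ = 12.200

The p-quantile of Normal(μ,σ) is μ + z_p·σ, with z_{0.37} = -0.3319 and z_{0.71} = 0.5534.
Eliminate σ: μ = (z₂·x₁ − z₁·x₂)/(z₂ − z₁) = (0.5534·-69.6 − (-0.3319)·-58.8)/0.8852 = -65.551.
Then σ = (x₂ − x₁)/(z₂ − z₁) = (-58.8 − -69.6)/0.8852 = 12.200.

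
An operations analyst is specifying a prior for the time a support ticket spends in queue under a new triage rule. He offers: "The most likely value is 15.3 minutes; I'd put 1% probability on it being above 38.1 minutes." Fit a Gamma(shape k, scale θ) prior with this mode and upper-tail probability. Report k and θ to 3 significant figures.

Gamma(k,θ) with k>1 has mode (k−1)θ, so θ = 15.3/(k−1).
Need P(X < 38.1) = 0.99 with θ tied to k this way. Start at k = 2, θ = 15.3: P(X<38.1) ≈ 0.711.
Too low — raise k to concentrate. Iterating converges to k ≈ 6.64.
Then θ = 15.3/(6.64−1) ≈ 2.71.

k ≈ 6.64, θ ≈ 2.71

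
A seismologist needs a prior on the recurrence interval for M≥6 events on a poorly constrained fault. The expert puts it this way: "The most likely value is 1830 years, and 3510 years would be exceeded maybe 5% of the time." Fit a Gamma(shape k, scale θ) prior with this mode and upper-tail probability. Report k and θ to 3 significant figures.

k ≈ 7.55, θ ≈ 279

Gamma(k,θ) with k>1 has mode (k−1)θ, so θ = 1830/(k−1).
Need P(X < 3510) = 0.95 with θ tied to k this way. Start at k = 2, θ = 1830: P(X<3510) ≈ 0.571.
Too low — raise k to concentrate. Iterating converges to k ≈ 7.55.
Then θ = 1830/(7.55−1) ≈ 279.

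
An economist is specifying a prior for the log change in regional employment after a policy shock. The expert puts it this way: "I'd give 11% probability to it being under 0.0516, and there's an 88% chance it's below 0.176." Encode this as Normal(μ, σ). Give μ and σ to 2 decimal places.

The p-quantile of Normal(μ,σ) is μ + z_p·σ, with z_{0.11} = -1.227 and z_{0.88} = 1.175.
Eliminate σ: μ = (z₂·x₁ − z₁·x₂)/(z₂ − z₁) = (1.175·0.0516 − (-1.227)·0.176)/2.402 = 0.12.
Then σ = (x₂ − x₁)/(z₂ − z₁) = (0.176 − 0.0516)/2.402 = 0.05.

μ = 0.12, σ = 0.05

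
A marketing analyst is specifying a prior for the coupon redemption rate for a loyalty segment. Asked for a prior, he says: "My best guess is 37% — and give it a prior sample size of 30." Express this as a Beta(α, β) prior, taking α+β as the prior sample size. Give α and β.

Under the effective-sample-size interpretation, Beta(α, β) has prior mean α/(α+β) and prior sample size α+β.
So α+β = 30 and α/(α+β) = 0.37, giving α = 0.37·30 = 11.1 and β = 30 − 11.1 = 18.9.

α = 11.1, β = 18.9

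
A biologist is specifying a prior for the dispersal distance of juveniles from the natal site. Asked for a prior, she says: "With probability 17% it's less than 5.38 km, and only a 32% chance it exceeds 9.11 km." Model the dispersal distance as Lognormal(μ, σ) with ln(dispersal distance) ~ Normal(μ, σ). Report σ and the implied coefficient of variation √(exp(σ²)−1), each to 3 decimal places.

σ ≈ 0.370, CV ≈ 0.383

If T ~ Lognormal(μ,σ) then ln T ~ Normal(μ,σ), so the p-quantile of ln T is μ + z_p·σ.
ln(5.38) = 1.683 and ln(9.11) = 2.209; z_{0.17} = -0.9542, z_{0.68} = 0.4677.
σ = (2.209 − 1.683)/(0.4677 − (-0.9542)) = 0.370.
μ = 1.683 − (-0.9542)·0.370 = 2.036.
CV = √(exp(σ²)−1) = √(exp(0.1372)−1) = 0.383.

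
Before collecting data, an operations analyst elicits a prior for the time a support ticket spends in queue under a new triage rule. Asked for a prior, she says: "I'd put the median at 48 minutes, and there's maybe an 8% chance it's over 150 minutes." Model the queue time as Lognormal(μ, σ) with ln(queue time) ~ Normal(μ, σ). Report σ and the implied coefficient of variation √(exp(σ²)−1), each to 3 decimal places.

If T ~ Lognormal(μ,σ) then ln T ~ Normal(μ,σ), so the p-quantile of ln T is μ + z_p·σ.
ln(48) = 3.871 and ln(150) = 5.011; z_{0.5} = 0, z_{0.92} = 1.405.
σ = (5.011 − 3.871)/(1.405 − (0)) = 0.811.
μ = 3.871 − (0)·0.811 = 3.871.
CV = √(exp(σ²)−1) = √(exp(0.6576)−1) = 0.964.

σ ≈ 0.811, CV ≈ 0.964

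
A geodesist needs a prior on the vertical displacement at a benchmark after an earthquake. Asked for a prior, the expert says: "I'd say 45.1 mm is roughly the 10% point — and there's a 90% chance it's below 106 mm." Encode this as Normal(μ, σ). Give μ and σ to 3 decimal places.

μ = 75.550, σ = 23.760

For Normal(μ,σ), the p-quantile is μ + z_p·σ. Here z_{0.1} = -1.282, z_{0.9} = 1.282.
So 45.1 = μ − 1.282σ and 106 = μ + 1.282σ.
Subtracting: σ = (106 − 45.1)/(1.282 − (-1.282)) = 23.760.
Then μ = 45.1 − (-1.282)·23.760 = 75.550.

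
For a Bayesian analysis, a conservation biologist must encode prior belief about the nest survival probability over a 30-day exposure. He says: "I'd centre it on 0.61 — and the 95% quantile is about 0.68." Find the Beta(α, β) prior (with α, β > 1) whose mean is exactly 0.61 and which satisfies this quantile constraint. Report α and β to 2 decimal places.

With mean 0.61 fixed, write α = 0.61s, β = 0.39s where s = α+β.
Need P(θ < 0.68) = 0.95 under Beta(0.61s, 0.39s). Normal approximation: (q−m)/√(m(1−m)/s) ≈ z_{0.95} = 1.64, so s ≈ 0.61·0.39·(1.64)²/(0.68−0.61)² = 131.4.
At s = 131.4: P(θ<0.68) ≈ 0.953. Adjusting to match 0.95 gives s ≈ 126.81.
So α = 0.61·126.81 ≈ 77.35, β = 0.39·126.81 ≈ 49.46.

α ≈ 77.35, β ≈ 49.46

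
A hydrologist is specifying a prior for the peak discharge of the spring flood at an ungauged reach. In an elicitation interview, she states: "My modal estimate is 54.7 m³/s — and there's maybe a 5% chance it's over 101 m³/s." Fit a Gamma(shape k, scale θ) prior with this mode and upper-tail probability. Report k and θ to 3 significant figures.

Gamma(k,θ) with k>1 has mode (k−1)θ, so θ = 54.7/(k−1).
Need P(X < 101) = 0.95 with θ tied to k this way. Start at k = 2, θ = 54.7: P(X<101) ≈ 0.551.
Too low — raise k to concentrate. Iterating converges to k ≈ 8.4.
Then θ = 54.7/(8.4−1) ≈ 7.39.

k ≈ 8.4, θ ≈ 7.39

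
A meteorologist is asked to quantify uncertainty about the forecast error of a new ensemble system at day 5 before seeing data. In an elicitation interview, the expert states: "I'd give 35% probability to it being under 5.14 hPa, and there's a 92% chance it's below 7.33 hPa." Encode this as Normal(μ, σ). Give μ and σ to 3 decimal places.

For Normal(μ,σ), the p-quantile is μ + z_p·σ. Here z_{0.35} = -0.3853, z_{0.92} = 1.405.
So 5.14 = μ − 0.3853σ and 7.33 = μ + 1.405σ.
Subtracting: σ = (7.33 − 5.14)/(1.405 − (-0.3853)) = 1.223.
Then μ = 5.14 − (-0.3853)·1.223 = 5.611.

μ = 5.611, σ = 1.223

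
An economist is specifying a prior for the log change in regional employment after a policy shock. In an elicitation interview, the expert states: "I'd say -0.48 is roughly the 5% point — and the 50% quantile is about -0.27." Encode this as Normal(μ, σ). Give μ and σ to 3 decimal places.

μ = -0.270, σ = 0.128

The p-quantile of Normal(μ,σ) is μ + z_p·σ, with z_{0.05} = -1.645 and z_{0.5} = 0.
Eliminate σ: μ = (z₂·x₁ − z₁·x₂)/(z₂ − z₁) = (0·-0.48 − (-1.645)·-0.27)/1.645 = -0.270.
Then σ = (x₂ − x₁)/(z₂ − z₁) = (-0.27 − -0.48)/1.645 = 0.128.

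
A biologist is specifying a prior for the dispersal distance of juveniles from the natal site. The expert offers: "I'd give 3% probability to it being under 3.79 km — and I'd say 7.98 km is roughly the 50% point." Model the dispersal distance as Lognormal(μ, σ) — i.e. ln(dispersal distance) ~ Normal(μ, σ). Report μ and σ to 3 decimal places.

μ ≈ 2.077, σ ≈ 0.396

If T ~ Lognormal(μ,σ) then ln T ~ Normal(μ,σ), so the p-quantile of ln T is μ + z_p·σ.
ln(3.79) = 1.332 and ln(7.98) = 2.077; z_{0.03} = -1.881, z_{0.5} = 0.
σ = (2.077 − 1.332)/(0 − (-1.881)) = 0.396.
μ = 1.332 − (-1.881)·0.396 = 2.077.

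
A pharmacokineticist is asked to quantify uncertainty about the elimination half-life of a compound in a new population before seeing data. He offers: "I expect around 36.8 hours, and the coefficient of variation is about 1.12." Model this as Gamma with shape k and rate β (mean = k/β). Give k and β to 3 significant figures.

k ≈ 0.797, β ≈ 0.0217

For Gamma(k, rate β): mean = k/β, variance = k/β², so CV = 1/√k.
CV = 1.12, hence k = 1/CV² = 0.797.
Then β = k/mean = 0.797/36.8 = 0.0217.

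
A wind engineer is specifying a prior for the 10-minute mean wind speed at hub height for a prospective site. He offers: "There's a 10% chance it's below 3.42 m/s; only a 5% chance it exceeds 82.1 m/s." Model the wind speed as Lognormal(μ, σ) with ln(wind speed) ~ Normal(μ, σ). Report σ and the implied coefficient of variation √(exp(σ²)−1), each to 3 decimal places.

σ ≈ 1.086, CV ≈ 1.501

If T ~ Lognormal(μ,σ) then ln T ~ Normal(μ,σ), so the p-quantile of ln T is μ + z_p·σ.
ln(3.42) = 1.23 and ln(82.1) = 4.408; z_{0.1} = -1.282, z_{0.95} = 1.645.
σ = (4.408 − 1.23)/(1.645 − (-1.282)) = 1.086.
μ = 1.23 − (-1.282)·1.086 = 2.622.
CV = √(exp(σ²)−1) = √(exp(1.1796)−1) = 1.501.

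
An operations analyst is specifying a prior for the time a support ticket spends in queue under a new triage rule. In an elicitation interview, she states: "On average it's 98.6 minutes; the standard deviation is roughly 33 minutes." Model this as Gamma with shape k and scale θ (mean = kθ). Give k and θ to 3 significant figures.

For Gamma(k, scale θ): mean = kθ, variance = kθ², so CV = 1/√k.
CV = SD/mean = 33/98.6 = 0.3347, hence k = 1/CV² = 8.93.
Then θ = mean/k = 98.6/8.93 = 11.

k ≈ 8.93, θ ≈ 11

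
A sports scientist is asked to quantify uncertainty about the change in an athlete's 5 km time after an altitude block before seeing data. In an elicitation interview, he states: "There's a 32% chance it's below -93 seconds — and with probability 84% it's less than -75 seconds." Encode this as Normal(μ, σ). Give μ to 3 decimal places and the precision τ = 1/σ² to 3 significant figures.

μ = -87.242, τ = 0.0066

The p-quantile of Normal(μ,σ) is μ + z_p·σ, with z_{0.32} = -0.4677 and z_{0.84} = 0.9945.
Eliminate σ: μ = (z₂·x₁ − z₁·x₂)/(z₂ − z₁) = (0.9945·-93 − (-0.4677)·-75)/1.462 = -87.242.
Then σ = (x₂ − x₁)/(z₂ − z₁) = (-75 − -93)/1.462 = 12.311.
Precision τ = 1/σ² = 1/12.31² = 0.0066.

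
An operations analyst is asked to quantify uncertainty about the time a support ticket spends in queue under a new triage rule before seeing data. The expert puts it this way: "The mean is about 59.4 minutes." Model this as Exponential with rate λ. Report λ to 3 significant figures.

Exponential mean = 1/λ, so λ = 1/59.4 = 0.0168.

λ ≈ 0.0168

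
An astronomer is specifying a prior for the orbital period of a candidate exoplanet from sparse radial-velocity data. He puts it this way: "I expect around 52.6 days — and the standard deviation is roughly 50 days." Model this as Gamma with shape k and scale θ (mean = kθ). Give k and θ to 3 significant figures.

k ≈ 1.11, θ ≈ 47.5

For Gamma(k, scale θ): mean = kθ, variance = kθ², so CV = 1/√k.
CV = SD/mean = 50/52.6 = 0.9506, hence k = 1/CV² = 1.11.
Then θ = mean/k = 52.6/1.11 = 47.5.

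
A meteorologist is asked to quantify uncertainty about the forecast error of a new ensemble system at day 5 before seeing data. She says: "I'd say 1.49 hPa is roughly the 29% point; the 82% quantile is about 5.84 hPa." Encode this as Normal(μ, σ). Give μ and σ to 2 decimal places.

The p-quantile of Normal(μ,σ) is μ + z_p·σ, with z_{0.29} = -0.5534 and z_{0.82} = 0.9154.
Eliminate σ: μ = (z₂·x₁ − z₁·x₂)/(z₂ − z₁) = (0.9154·1.49 − (-0.5534)·5.84)/1.469 = 3.13.
Then σ = (x₂ − x₁)/(z₂ − z₁) = (5.84 − 1.49)/1.469 = 2.96.

μ = 3.13, σ = 2.96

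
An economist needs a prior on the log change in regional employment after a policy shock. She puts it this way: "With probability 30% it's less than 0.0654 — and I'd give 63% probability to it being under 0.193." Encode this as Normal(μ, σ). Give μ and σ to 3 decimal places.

μ = 0.144, σ = 0.149

The p-quantile of Normal(μ,σ) is μ + z_p·σ, with z_{0.3} = -0.5244 and z_{0.63} = 0.3319.
Eliminate σ: μ = (z₂·x₁ − z₁·x₂)/(z₂ − z₁) = (0.3319·0.0654 − (-0.5244)·0.193)/0.8563 = 0.144.
Then σ = (x₂ − x₁)/(z₂ − z₁) = (0.193 − 0.0654)/0.8563 = 0.149.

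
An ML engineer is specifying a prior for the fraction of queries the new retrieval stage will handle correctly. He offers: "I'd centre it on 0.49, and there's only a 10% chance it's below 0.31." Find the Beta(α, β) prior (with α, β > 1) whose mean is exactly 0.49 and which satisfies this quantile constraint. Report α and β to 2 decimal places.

With mean 0.49 fixed, write α = 0.49s, β = 0.51s where s = α+β.
Need P(θ < 0.31) = 0.1 under Beta(0.49s, 0.51s). Normal approximation: (q−m)/√(m(1−m)/s) ≈ z_{0.1} = -1.28, so s ≈ 0.49·0.51·(-1.28)²/(0.31−0.49)² = 12.7.
At s = 12.7: P(θ<0.31) ≈ 0.096. Adjusting to match 0.1 gives s ≈ 12.26.
So α = 0.49·12.26 ≈ 6.01, β = 0.51·12.26 ≈ 6.25.

α ≈ 6.01, β ≈ 6.25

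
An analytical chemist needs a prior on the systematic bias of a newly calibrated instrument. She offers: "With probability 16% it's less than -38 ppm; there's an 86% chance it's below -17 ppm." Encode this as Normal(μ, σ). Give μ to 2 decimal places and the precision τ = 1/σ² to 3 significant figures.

The p-quantile of Normal(μ,σ) is μ + z_p·σ, with z_{0.16} = -0.9945 and z_{0.86} = 1.08.
Eliminate σ: μ = (z₂·x₁ − z₁·x₂)/(z₂ − z₁) = (1.08·-38 − (-0.9945)·-17)/2.075 = -27.93.
Then σ = (x₂ − x₁)/(z₂ − z₁) = (-17 − -38)/2.075 = 10.12.
Precision τ = 1/σ² = 1/10.12² = 0.00976.

μ = -27.93, τ = 0.00976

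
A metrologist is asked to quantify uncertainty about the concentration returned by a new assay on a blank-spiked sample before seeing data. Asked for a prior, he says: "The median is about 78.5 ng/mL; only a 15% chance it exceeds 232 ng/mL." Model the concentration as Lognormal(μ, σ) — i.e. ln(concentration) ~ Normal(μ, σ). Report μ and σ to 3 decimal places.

μ ≈ 4.363, σ ≈ 1.046

If T ~ Lognormal(μ,σ) then ln T ~ Normal(μ,σ), so the p-quantile of ln T is μ + z_p·σ.
ln(78.5) = 4.363 and ln(232) = 5.447; z_{0.5} = 0, z_{0.85} = 1.036.
σ = (5.447 − 4.363)/(1.036 − (0)) = 1.046.
μ = 4.363 − (0)·1.046 = 4.363.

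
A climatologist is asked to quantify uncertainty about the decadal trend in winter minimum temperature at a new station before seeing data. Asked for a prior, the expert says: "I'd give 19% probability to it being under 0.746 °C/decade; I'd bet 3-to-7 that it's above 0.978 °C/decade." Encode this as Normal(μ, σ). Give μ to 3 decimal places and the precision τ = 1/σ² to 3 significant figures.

μ = 0.891, τ = 36.5

For Normal(μ,σ), the p-quantile is μ + z_p·σ. Here z_{0.19} = -0.8779, z_{0.7} = 0.5244.
So 0.746 = μ − 0.8779σ and 0.978 = μ + 0.5244σ.
Subtracting: σ = (0.978 − 0.746)/(0.5244 − (-0.8779)) = 0.165.
Then μ = 0.746 − (-0.8779)·0.165 = 0.891.
Precision τ = 1/σ² = 1/0.1654² = 36.5.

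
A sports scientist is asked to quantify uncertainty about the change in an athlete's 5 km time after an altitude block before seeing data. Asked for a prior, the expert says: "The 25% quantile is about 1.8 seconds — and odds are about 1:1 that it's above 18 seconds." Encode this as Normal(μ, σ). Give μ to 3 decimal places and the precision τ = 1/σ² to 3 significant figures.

For Normal(μ,σ), the p-quantile is μ + z_p·σ. Here z_{0.25} = -0.6745, z_{0.5} = 0.
So 1.8 = μ − 0.6745σ and 18 = μ + 0σ.
Subtracting: σ = (18 − 1.8)/(0 − (-0.6745)) = 24.018.
Then μ = 1.8 − (-0.6745)·24.018 = 18.000.
Precision τ = 1/σ² = 1/24.02² = 0.00173.

μ = 18.000, τ = 0.00173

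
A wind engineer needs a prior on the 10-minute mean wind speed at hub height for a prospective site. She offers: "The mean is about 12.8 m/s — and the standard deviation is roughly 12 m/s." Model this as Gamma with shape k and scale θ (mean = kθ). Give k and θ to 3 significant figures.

For Gamma(k, scale θ): mean = kθ, variance = kθ², so CV = 1/√k.
CV = SD/mean = 12/12.8 = 0.9375, hence k = 1/CV² = 1.14.
Then θ = mean/k = 12.8/1.14 = 11.2.

k ≈ 1.14, θ ≈ 11.2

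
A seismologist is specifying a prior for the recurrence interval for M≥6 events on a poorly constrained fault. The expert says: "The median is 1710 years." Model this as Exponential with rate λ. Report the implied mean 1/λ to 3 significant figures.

Exponential median = ln 2 / λ, so λ = ln 2 / 1710.0 = 0.000405.
Mean = 1/λ = 2470 years.

mean ≈ 2470 years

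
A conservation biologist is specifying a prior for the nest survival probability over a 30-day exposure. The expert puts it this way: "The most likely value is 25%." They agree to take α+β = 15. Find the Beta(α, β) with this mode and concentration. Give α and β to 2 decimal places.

α = 4.25, β = 10.75

For α,β > 1 the Beta mode is (α−1)/(α+β−2). With α+β = 15, the mode is (α−1)/13.
Set (α−1)/13 = 0.25 → α = 1 + 0.25·13 = 4.25.
β = 15 − α = 10.75.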